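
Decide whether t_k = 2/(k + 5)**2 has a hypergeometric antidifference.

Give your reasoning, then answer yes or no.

Compute t_(k+1)/t_k: get (k + 5)**2/(k + 6)**2.
Take A(k)=k**2 + 10*k + 25, B(k)=k**2 + 12*k + 36, C(k)=1.
Need (k**2 + 10*k + 25)·f(k+1) − (k**2 + 10*k + 25)·f(k) = 1.
deg f ≤ 0 (via 2,2,0).
Write f(k) = c0. Then LHS − RHS = -1, requiring -1 = 0: contradictory. No certificate.

No — key equation has no polynomial f.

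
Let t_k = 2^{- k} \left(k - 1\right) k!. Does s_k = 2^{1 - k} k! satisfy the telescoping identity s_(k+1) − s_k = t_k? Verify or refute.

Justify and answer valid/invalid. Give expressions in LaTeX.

Valid — Δs_k = t_k.

s_(k+1) = factorial(k + 1)/2**k
s_(k+1) − s_k = (k - 1)*factorial(k)/2**k
(s_(k+1) − s_k) − t_k = 0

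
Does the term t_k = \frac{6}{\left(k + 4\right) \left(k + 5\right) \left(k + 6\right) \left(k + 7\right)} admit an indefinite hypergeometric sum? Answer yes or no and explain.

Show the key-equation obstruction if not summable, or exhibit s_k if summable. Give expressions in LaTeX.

Compute t_(k+1)/t_k: get (k + 4)/(k + 8).
So A=k + 4 and B=k + 8, with C=1.
Solve (k + 4)·f(k+1) − (k + 7)·f(k) = 1.
deg f ≤ 3 (via 1,1,0).
Solve for f: f(k) = k*(k**2 + 15*k + 74)/360 (degree 3 ≤ 3).
Get s_k = R·t_k = k*(k**2 + 15*k + 74)/(60*(k + 4)*(k + 5)*(k + 6)) with R(k) = B(k−1)f(k)/C(k) = k*(k + 7)*(k**2 + 15*k + 74)/360.
Check: Δs_k = 6/(k**4 + 22*k**3 + 179*k**2 + 638*k + 840). ✓

Yes. s_k = \frac{k \left(k^{2} + 15 k + 74\right)}{60 \left(k + 4\right) \left(k + 5\right) \left(k + 6\right)}.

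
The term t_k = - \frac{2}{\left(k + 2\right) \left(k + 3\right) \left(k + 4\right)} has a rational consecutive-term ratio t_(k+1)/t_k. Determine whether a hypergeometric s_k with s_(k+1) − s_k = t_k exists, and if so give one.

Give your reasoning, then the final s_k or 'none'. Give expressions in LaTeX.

r(k) = (k + 2)/(k + 5) after simplifying.
Normal form (A,B,C) = (k + 2, k + 5, 1).
Solve (k + 2)·f(k+1) − (k + 4)·f(k) = 1.
deg f ≤ 2 (via 1,1,0).
Solving with deg f ≤ 2: f(k) = k*(k + 5)/12.
So s_k = (B(k−1)f/C)·t_k = (k*(k + 4)*(k + 5)/12)·t_k = k*(-k - 5)/(6*(k + 2)*(k + 3)).
Verify: -2/(k**3 + 9*k**2 + 26*k + 24) matches t_k.

s_k = \frac{k \left(- k - 5\right)}{6 \left(k + 2\right) \left(k + 3\right)}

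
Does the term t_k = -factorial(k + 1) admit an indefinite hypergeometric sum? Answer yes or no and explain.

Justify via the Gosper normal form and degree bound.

Ratio r(k) = k + 2.
Gosper form: A/B · C(k+1)/C(k) with A=k + 2, B=1, C=1.
Set up (k + 2)·f(k+1) − (1)·f(k) − (1) = 0.
Bound: deg f ≤ -1.
Negative degree bound (-1): no f exists, t_k not Gosper-summable.

No; the degree bound rules out any f.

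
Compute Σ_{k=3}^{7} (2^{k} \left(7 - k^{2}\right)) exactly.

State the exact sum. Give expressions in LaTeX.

Σ = -7968

The ratio is 2*((k + 1)**2 - 7)/(k**2 - 7).
Take A(k)=2, B(k)=1, C(k)=k**2 - 7.
Key eq: (2)·f(k+1) = (1)·f(k) + (k**2 - 7).
Bound: deg f ≤ 2.
A polynomial solution: f(k) = k**2 - 4*k - 1.
Get s_k = R·t_k = 2**k*(-k**2 + 4*k + 1) with R(k) = B(k−1)f(k)/C(k) = (k**2 - 4*k - 1)/(k**2 - 7).
s_(k+1) − s_k = 2**k*(7 - k**2) = t_k.
Evaluate s at k=8 and k=3: -7936 and 32; difference -7968.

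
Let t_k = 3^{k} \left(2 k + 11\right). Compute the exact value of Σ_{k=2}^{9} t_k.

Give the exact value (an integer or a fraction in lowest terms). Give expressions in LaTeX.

Σ = 826632

t_(k+1)/t_k = 3*(2*k + 13)/(2*k + 11).
So A=3 and B=1, with C=k + 11/2.
f must satisfy (3)·f(k+1) − (1)·f(k) = k + 11/2.
Bound: deg f ≤ 1.
A polynomial solution: f(k) = (k + 4)/2.
Then R = B(k−1)f/C = (k + 4)/(2*k + 11), so s_k = R(k)·t_k = 3**k*(k + 4).
Δs = 3**k*(2*k + 11), as required.
Evaluate s at k=10 and k=2: 826686 and 54; difference 826632.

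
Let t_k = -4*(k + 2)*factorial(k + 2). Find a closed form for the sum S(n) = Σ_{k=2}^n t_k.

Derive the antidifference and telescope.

S(n) = 96 - 4*factorial(n + 3)

t_(k+1)/t_k = (k + 3)**2/(k + 2).
Normal form (A,B,C) = (k + 3, 1, k + 2).
Set up (k + 3)·f(k+1) − (1)·f(k) − (k + 2) = 0.
Bound: deg f ≤ 0.
Coefficient equations give f(k) = 1.
Certificate R = B(k−1)f/C = 1/(k + 2) gives s_k = -4*factorial(k + 2).
s_(k+1) − s_k = -4*(k + 2)*factorial(k + 2) = t_k.
Evaluate: s_(n+1) = -4*factorial(n + 3); subtract s_(2) = -96 ⇒ S(n) = 96 - 4*factorial(n + 3).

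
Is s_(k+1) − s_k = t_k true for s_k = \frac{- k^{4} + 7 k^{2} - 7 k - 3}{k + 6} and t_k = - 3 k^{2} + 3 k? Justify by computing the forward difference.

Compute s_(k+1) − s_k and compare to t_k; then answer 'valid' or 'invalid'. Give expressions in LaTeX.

Invalid: residual \frac{3 \left(2 k^{3} + 18 k^{2} - 20 k - 1\right)}{k^{2} + 13 k + 42} ≠ 0.

s_(k+1) = (-7*k - (k + 1)**4 + 7*(k + 1)**2 - 10)/(k + 7)
s_(k+1) − s_k = 3*(-k**4 - 10*k**3 - 11*k**2 + 22*k - 1)/(k**2 + 13*k + 42)
(s_(k+1) − s_k) − t_k = 3*(2*k**3 + 18*k**2 - 20*k - 1)/(k**2 + 13*k + 42)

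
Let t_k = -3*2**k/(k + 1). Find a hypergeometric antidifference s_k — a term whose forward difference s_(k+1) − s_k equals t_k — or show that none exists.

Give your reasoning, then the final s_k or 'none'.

none (Gosper's algorithm certifies no s_k)

Ratio r(k) = 2*(k + 1)/(k + 2).
A = 2*k + 2, B = k + 2, C = 1.
Key eq: (2*k + 2)·f(k+1) = (k + 1)·f(k) + (1).
Bound: deg f ≤ -1.
d = -1 < 0 ⇒ no nonzero polynomial f; not summable.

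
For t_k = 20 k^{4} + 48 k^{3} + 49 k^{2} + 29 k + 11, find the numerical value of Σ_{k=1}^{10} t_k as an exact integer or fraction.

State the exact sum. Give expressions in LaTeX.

t_(k+1)/t_k = (20*k**4 + 128*k**3 + 313*k**2 + 351*k + 157)/(20*k**4 + 48*k**3 + 49*k**2 + 29*k + 11).
Factor: A=1; B=1; C=k**4 + 12*k**3/5 + 49*k**2/20 + 29*k/20 + 11/20.
Need (1)·f(k+1) − (1)·f(k) = k**4 + 12*k**3/5 + 49*k**2/20 + 29*k/20 + 11/20.
Degrees (0,0,4) ⇒ d ≤ 5.
Coefficient equations give f(k) = k*(4*k**4 + 2*k**3 - k**2 + 2*k + 4)/20.
Then R = B(k−1)f/C = k*(4*k**4 + 2*k**3 - k**2 + 2*k + 4)/(20*k**4 + 48*k**3 + 49*k**2 + 29*k + 11), so s_k = R(k)·t_k = k*(4*k**4 + 2*k**3 - k**2 + 2*k + 4).
s_(k+1) − s_k = 20*k**4 + 48*k**3 + 49*k**2 + 29*k + 11 = t_k.
Σ_(k=1)^(10) t_k = s_(11) − s_(1) = 672441 − (11) = 672430.

Σ = 672430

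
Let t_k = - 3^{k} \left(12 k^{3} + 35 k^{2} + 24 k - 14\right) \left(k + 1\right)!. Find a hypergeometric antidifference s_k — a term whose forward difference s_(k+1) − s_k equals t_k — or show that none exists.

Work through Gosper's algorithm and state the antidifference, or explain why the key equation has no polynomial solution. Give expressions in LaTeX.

s_k = 3^{k} \left(- 4 k^{2} + 3 k + 4\right) \left(k + 1\right)!

r(k) = 3*(12*k**4 + 95*k**3 + 272*k**2 + 317*k + 114)/(12*k**3 + 35*k**2 + 24*k - 14) after simplifying.
Factor: A=3*k + 6; B=1; C=k**3 + 35*k**2/12 + 2*k - 7/6.
f must satisfy (3*k + 6)·f(k+1) − (1)·f(k) = k**3 + 35*k**2/12 + 2*k - 7/6.
Degrees (1,0,3) ⇒ d ≤ 2.
Coefficient equations give f(k) = (4*k**2 - 3*k - 4)/12.
Certificate R = B(k−1)f/C = (4*k**2 - 3*k - 4)/(12*k**3 + 35*k**2 + 24*k - 14) gives s_k = 3**k*(-4*k**2 + 3*k + 4)*factorial(k + 1).
Verify: -3**k*(12*k**3 + 35*k**2 + 24*k - 14)*factorial(k + 1) matches t_k.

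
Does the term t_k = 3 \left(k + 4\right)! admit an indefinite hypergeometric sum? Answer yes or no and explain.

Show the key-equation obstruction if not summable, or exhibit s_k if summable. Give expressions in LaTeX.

No. Not Gosper-summable.

The ratio is k + 5.
Take A(k)=k + 5, B(k)=1, C(k)=1.
Solve (k + 5)·f(k+1) − (1)·f(k) = 1.
deg f ≤ -1 (via 1,0,0).
deg f ≤ -1 is impossible — no certificate.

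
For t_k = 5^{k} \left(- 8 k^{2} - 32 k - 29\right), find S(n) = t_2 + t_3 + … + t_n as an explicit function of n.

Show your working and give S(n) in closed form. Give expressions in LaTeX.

S(n) = - 10 \cdot 5^{n} n^{2} - 35 \cdot 5^{n} n - 30 \cdot 5^{n} + 375

r(k) = 5*(8*k**2 + 48*k + 69)/(8*k**2 + 32*k + 29) after simplifying.
Take A(k)=5, B(k)=1, C(k)=k**2 + 4*k + 29/8.
Key eq: (5)·f(k+1) = (1)·f(k) + (k**2 + 4*k + 29/8).
d = 2 from the (0,0,2) case.
Solve for f: f(k) = (k + 1)*(2*k + 1)/8 (degree 2 ≤ 2).
So s_k = (B(k−1)f/C)·t_k = ((k + 1)*(2*k + 1)/(8*k**2 + 32*k + 29))·t_k = 5**k*(-2*k**2 - 3*k - 1).
Δs = 5**k*(-8*k**2 - 32*k - 29), as required.
Telescope: S(n) = s_(n+1) − s_(2) = 5**(n + 1)*(-2*n**2 - 7*n - 6) − (-375) = -10*5**n*n**2 - 35*5**n*n - 30*5**n + 375.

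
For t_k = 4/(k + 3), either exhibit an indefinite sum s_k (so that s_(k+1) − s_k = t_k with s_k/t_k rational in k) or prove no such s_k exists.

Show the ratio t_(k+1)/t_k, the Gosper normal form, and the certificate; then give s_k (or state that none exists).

The ratio is (k + 3)/(k + 4).
Gosper form: A/B · C(k+1)/C(k) with A=k + 3, B=k + 4, C=1.
Solve (k + 3)·f(k+1) − (k + 3)·f(k) = 1.
deg f ≤ 0 (via 1,1,0).
Put f(k) = c0: A·f(k+1) − B(k−1)·f(k) − C = -1; need -1 = 0 — inconsistent ⇒ no f, not summable.

none — t_k is not Gosper-summable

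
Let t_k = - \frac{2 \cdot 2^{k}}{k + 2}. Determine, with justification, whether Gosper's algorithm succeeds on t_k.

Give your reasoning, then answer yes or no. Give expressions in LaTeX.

r(k) = 2*(k + 2)/(k + 3) after simplifying.
Factor: A=2*k + 4; B=k + 3; C=1.
f must satisfy (2*k + 4)·f(k+1) − (k + 2)·f(k) = 1.
deg f ≤ -1 (via 1,1,0).
Negative degree bound (-1): no f exists, t_k not Gosper-summable.

No — key equation has no polynomial f.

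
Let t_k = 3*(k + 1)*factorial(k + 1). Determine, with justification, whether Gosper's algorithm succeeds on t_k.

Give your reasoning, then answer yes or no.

r(k) = (k + 2)**2/(k + 1) after simplifying.
Gosper form: A/B · C(k+1)/C(k) with A=k + 2, B=1, C=k + 1.
Set up (k + 2)·f(k+1) − (1)·f(k) − (k + 1) = 0.
d = 0 from the (1,0,1) case.
A polynomial solution: f(k) = 1.
So s_k = (B(k−1)f/C)·t_k = (1/(k + 1))·t_k = 3*factorial(k + 1).
Check: Δs_k = 3*(k + 1)*factorial(k + 1). ✓

Yes. s_k = 3*factorial(k + 1).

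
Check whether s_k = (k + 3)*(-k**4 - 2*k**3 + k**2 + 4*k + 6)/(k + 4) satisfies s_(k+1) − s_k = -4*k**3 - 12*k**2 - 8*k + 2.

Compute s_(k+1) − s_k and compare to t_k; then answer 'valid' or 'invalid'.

Invalid: residual (3*k**4 + 26*k**3 + 57*k**2 + 34*k - 2)/(k**2 + 9*k + 20) ≠ 0.

s_(k+1) = (-k**5 - 10*k**4 - 35*k**3 - 48*k**2 - 8*k + 32)/(k + 5)
s_(k+1) − s_k = (-4*k**5 - 45*k**4 - 170*k**3 - 253*k**2 - 108*k + 38)/(k**2 + 9*k + 20)
(s_(k+1) − s_k) − t_k = (3*k**4 + 26*k**3 + 57*k**2 + 34*k - 2)/(k**2 + 9*k + 20)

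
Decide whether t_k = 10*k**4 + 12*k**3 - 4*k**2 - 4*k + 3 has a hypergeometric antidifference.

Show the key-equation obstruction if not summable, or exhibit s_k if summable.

r(k) = (10*k**4 + 52*k**3 + 92*k**2 + 64*k + 17)/(10*k**4 + 12*k**3 - 4*k**2 - 4*k + 3) after simplifying.
Take A(k)=1, B(k)=1, C(k)=k**4 + 6*k**3/5 - 2*k**2/5 - 2*k/5 + 3/10.
Key eq: (1)·f(k+1) = (1)·f(k) + (k**4 + 6*k**3/5 - 2*k**2/5 - 2*k/5 + 3/10).
Bound: deg f ≤ 5.
A polynomial solution: f(k) = k*(2*k**4 - 2*k**3 - 4*k**2 + 3*k + 4)/10.
R(k) = B(k−1)·f(k)/C(k) = k*(2*k**4 - 2*k**3 - 4*k**2 + 3*k + 4)/(10*k**4 + 12*k**3 - 4*k**2 - 4*k + 3); s_k = R·t_k = k*(2*k**4 - 2*k**3 - 4*k**2 + 3*k + 4).
Δs = 10*k**4 + 12*k**3 - 4*k**2 - 4*k + 3, as required.

Yes. s_k = k*(2*k**4 - 2*k**3 - 4*k**2 + 3*k + 4).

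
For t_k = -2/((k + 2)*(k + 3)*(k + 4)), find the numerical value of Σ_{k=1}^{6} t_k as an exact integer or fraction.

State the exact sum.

Ratio r(k) = (k + 2)/(k + 5).
Normal form (A,B,C) = (k + 2, k + 5, 1).
f must satisfy (k + 2)·f(k+1) − (k + 4)·f(k) = 1.
Bound: deg f ≤ 2.
Match coefficients ⇒ f(k) = k*(k + 5)/12.
So s_k = (B(k−1)f/C)·t_k = (k*(k + 4)*(k + 5)/12)·t_k = k*(-k - 5)/(6*(k + 2)*(k + 3)).
Δs = -2/(k**3 + 9*k**2 + 26*k + 24), as required.
Sum = s_(7) − s_(1); s_(7) = -7/45, s_(1) = -1/12 ⇒ -13/180.

Σ = -13/180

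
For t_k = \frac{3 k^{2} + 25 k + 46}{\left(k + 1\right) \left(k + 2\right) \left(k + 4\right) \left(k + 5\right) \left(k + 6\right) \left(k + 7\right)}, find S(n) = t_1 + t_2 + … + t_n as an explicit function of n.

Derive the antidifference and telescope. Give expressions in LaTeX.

S(n) = \frac{n \left(n^{2} + 14 n + 59\right)}{70 \left(n^{3} + 14 n^{2} + 59 n + 70\right)}

t_(k+1)/t_k = (k + 1)*(k + 4)*(25*k + 3*(k + 1)**2 + 71)/((k + 3)*(k + 8)*(3*k**2 + 25*k + 46)).
So A=k + 1 and B=k + 8, with C=k**3 + 34*k**2/3 + 121*k/3 + 46.
f must satisfy (k + 1)·f(k+1) − (k + 7)·f(k) = k**3 + 34*k**2/3 + 121*k/3 + 46.
Degrees (1,1,3) ⇒ d ≤ 6.
Coefficient equations give f(k) = k*(k + 2)*(k + 3)*(k + 5)*(k**2 + 11*k + 34)/72.
R(k) = B(k−1)·f(k)/C(k) = k*(k + 2)*(k + 5)*(k + 7)*(k**2 + 11*k + 34)/(24*(3*k**2 + 25*k + 46)); s_k = R·t_k = k*(k**2 + 11*k + 34)/(24*(k**3 + 11*k**2 + 34*k + 24)).
s_(k+1) − s_k = (3*k**2 + 25*k + 46)/(k**6 + 25*k**5 + 247*k**4 + 1219*k**3 + 3112*k**2 + 3796*k + 1680) = t_k.
Telescope: S(n) = s_(n+1) − s_(1) = (n**3 + 14*n**2 + 59*n + 46)/(24*(n**3 + 14*n**2 + 59*n + 70)) − (23/840) = n*(n**2 + 14*n + 59)/(70*(n**3 + 14*n**2 + 59*n + 70)).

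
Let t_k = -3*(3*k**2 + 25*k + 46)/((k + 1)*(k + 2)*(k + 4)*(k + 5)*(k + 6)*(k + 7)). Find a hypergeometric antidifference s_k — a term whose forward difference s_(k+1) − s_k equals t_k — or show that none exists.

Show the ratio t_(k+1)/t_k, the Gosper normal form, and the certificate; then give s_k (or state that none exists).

s_k = k*(-k**2 - 11*k - 34)/(8*(k**3 + 11*k**2 + 34*k + 24))

Compute t_(k+1)/t_k: get (k + 1)*(k + 4)*(25*k + 3*(k + 1)**2 + 71)/((k + 3)*(k + 8)*(3*k**2 + 25*k + 46)).
Gosper form: A/B · C(k+1)/C(k) with A=k + 1, B=k + 8, C=k**3 + 34*k**2/3 + 121*k/3 + 46.
f must satisfy (k + 1)·f(k+1) − (k + 7)·f(k) = k**3 + 34*k**2/3 + 121*k/3 + 46.
deg f ≤ 6 (via 1,1,3).
Match coefficients ⇒ f(k) = k*(k + 2)*(k + 3)*(k + 5)*(k**2 + 11*k + 34)/72.
Then R = B(k−1)f/C = k*(k + 2)*(k + 5)*(k + 7)*(k**2 + 11*k + 34)/(24*(3*k**2 + 25*k + 46)), so s_k = R(k)·t_k = k*(-k**2 - 11*k - 34)/(8*(k**3 + 11*k**2 + 34*k + 24)).
s_(k+1) − s_k = 3*(-3*k**2 - 25*k - 46)/(k**6 + 25*k**5 + 247*k**4 + 1219*k**3 + 3112*k**2 + 3796*k + 1680) = t_k.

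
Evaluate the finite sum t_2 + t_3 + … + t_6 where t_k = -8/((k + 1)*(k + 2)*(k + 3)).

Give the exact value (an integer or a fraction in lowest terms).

r(k) = (k + 1)/(k + 4) after simplifying.
Factor: A=k + 1; B=k + 4; C=1.
Set up (k + 1)·f(k+1) − (k + 3)·f(k) − (1) = 0.
From deg A=1, deg B=1, deg C=0: d=2.
Solving with deg f ≤ 2: f(k) = k*(k + 3)/4.
Then R = B(k−1)f/C = k*(k + 3)**2/4, so s_k = R(k)·t_k = 2*k*(-k - 3)/((k + 1)*(k + 2)).
s_(k+1) − s_k = -8/(k**3 + 6*k**2 + 11*k + 6) = t_k.
Sum = s_(7) − s_(2); s_(7) = -35/18, s_(2) = -5/3 ⇒ -5/18.

Σ = -5/18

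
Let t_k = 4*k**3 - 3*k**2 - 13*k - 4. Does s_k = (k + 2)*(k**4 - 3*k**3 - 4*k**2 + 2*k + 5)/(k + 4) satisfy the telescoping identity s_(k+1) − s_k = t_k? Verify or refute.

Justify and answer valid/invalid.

Invalid: residual 2*(-3*k**4 - 16*k**3 + 21*k**2 + 58*k + 21)/(k**2 + 9*k + 20) ≠ 0.

s_(k+1) = (k**5 + 4*k**4 - 4*k**3 - 32*k**2 - 32*k + 3)/(k + 5)
s_(k+1) − s_k = (4*k**5 + 27*k**4 + 8*k**3 - 139*k**2 - 180*k - 38)/(k**2 + 9*k + 20)
(s_(k+1) − s_k) − t_k = 2*(-3*k**4 - 16*k**3 + 21*k**2 + 58*k + 21)/(k**2 + 9*k + 20)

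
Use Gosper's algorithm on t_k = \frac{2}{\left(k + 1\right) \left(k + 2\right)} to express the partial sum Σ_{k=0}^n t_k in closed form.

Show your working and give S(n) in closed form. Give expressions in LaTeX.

t_(k+1)/t_k = (k + 1)/(k + 3).
Take A(k)=k + 1, B(k)=k + 3, C(k)=1.
Key eq: (k + 1)·f(k+1) = (k + 2)·f(k) + (1).
deg f ≤ 1 (via 1,1,0).
Solving with deg f ≤ 1: f(k) = k.
Get s_k = R·t_k = 2*k/(k + 1) with R(k) = B(k−1)f(k)/C(k) = k*(k + 2).
Δs = 2/(k**2 + 3*k + 2), as required.
s_(n+1) = 2*(n + 1)/(n + 2) and s_(0) = 0, so S(n) = 2*(n + 1)/(n + 2).

S(n) = \frac{2 \left(n + 1\right)}{n + 2}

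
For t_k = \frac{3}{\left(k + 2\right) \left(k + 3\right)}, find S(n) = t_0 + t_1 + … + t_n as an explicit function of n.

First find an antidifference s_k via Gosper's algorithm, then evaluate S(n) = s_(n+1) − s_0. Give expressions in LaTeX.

S(n) = \frac{3 \left(n + 1\right)}{2 \left(n + 3\right)}

Compute t_(k+1)/t_k: get (k + 2)/(k + 4).
Take A(k)=k + 2, B(k)=k + 4, C(k)=1.
Key eq: (k + 2)·f(k+1) = (k + 3)·f(k) + (1).
d = 1 from the (1,1,0) case.
Solving with deg f ≤ 1: f(k) = k/2.
R(k) = B(k−1)·f(k)/C(k) = k*(k + 3)/2; s_k = R·t_k = 3*k/(2*(k + 2)).
Check: Δs_k = 3/(k**2 + 5*k + 6). ✓
Telescope: S(n) = s_(n+1) − s_(0) = 3*(n + 1)/(2*(n + 3)) − (0) = 3*(n + 1)/(2*(n + 3)).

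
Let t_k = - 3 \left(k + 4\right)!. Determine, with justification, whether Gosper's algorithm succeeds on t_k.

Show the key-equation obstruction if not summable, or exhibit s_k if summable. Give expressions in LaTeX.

No; the degree bound rules out any f.

The ratio is k + 5.
Gosper form: A/B · C(k+1)/C(k) with A=k + 5, B=1, C=1.
Key eq: (k + 5)·f(k+1) = (1)·f(k) + (1).
deg f ≤ -1 (via 1,0,0).
Negative degree bound (-1): no f exists, t_k not Gosper-summable.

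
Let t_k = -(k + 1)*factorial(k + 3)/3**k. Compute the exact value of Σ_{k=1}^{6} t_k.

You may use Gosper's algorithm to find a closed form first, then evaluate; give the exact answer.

Ratio r(k) = (k + 2)*(k + 4)/(3*(k + 1)).
A = k/3 + 4/3, B = 1, C = k + 1.
Key eq: (k/3 + 4/3)·f(k+1) = (1)·f(k) + (k + 1).
Bound: deg f ≤ 0.
A polynomial solution: f(k) = 3.
So s_k = (B(k−1)f/C)·t_k = (3/(k + 1))·t_k = -3**(1 - k)*factorial(k + 3).
Δs = -(k + 1)*factorial(k + 3)/3**k, as required.
Evaluate s at k=7 and k=1: -44800/9 and -24; difference -44584/9.

Σ = -44584/9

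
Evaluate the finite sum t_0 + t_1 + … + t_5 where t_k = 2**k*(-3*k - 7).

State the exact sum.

Σ = -1215

Ratio r(k) = 2*(3*k + 10)/(3*k + 7).
Gosper form: A/B · C(k+1)/C(k) with A=2, B=1, C=k + 7/3.
Set up (2)·f(k+1) − (1)·f(k) − (k + 7/3) = 0.
From deg A=0, deg B=0, deg C=1: d=1.
A polynomial solution: f(k) = (3*k + 1)/3.
R(k) = B(k−1)·f(k)/C(k) = (3*k + 1)/(3*k + 7); s_k = R·t_k = 2**k*(-3*k - 1).
Check: Δs_k = 2**k*(-3*k - 7). ✓
Telescoping: Σ = s_(6) − s_(0) = -1216 − (-1) = -1215.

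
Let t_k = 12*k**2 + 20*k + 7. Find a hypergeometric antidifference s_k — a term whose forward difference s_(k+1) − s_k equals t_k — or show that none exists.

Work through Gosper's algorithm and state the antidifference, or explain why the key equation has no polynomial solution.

s_k = k*(4*k**2 + 4*k - 1)

Compute t_(k+1)/t_k: get (12*k**2 + 44*k + 39)/(12*k**2 + 20*k + 7).
Factor: A=1; B=1; C=k**2 + 5*k/3 + 7/12.
f must satisfy (1)·f(k+1) − (1)·f(k) = k**2 + 5*k/3 + 7/12.
deg f ≤ 3 (via 0,0,2).
A polynomial solution: f(k) = k*(4*k**2 + 4*k - 1)/12.
R(k) = B(k−1)·f(k)/C(k) = k*(4*k**2 + 4*k - 1)/((2*k + 1)*(6*k + 7)); s_k = R·t_k = k*(4*k**2 + 4*k - 1).
Check: Δs_k = 12*k**2 + 20*k + 7. ✓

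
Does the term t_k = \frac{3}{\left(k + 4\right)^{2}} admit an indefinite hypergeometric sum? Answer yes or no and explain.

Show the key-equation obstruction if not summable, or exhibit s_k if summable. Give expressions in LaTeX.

No — key equation has no polynomial f.

t_(k+1)/t_k = (k + 4)**2/(k + 5)**2.
Normal form (A,B,C) = (k**2 + 8*k + 16, k**2 + 10*k + 25, 1).
Solve (k**2 + 8*k + 16)·f(k+1) − (k**2 + 8*k + 16)·f(k) = 1.
d = 0 from the (2,2,0) case.
f = c0 ⇒ A·f(k+1) − B(k−1)·f(k) − C = -1. The system {-1 = 0} is inconsistent; no antidifference.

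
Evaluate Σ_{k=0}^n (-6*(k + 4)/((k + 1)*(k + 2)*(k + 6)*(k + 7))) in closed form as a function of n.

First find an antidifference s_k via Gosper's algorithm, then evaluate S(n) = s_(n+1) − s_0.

Ratio r(k) = (k + 1)*(k + 5)*(k + 6)/((k + 3)*(k + 4)*(k + 8)).
Normal form (A,B,C) = (k + 1, k + 8, k**4 + 16*k**3 + 95*k**2 + 248*k + 240).
Solve (k + 1)·f(k+1) − (k + 7)·f(k) = k**4 + 16*k**3 + 95*k**2 + 248*k + 240.
Degrees (1,1,4) ⇒ d ≤ 6.
Match coefficients ⇒ f(k) = k*(k + 2)*(k + 3)*(k + 4)*(k + 5)*(k + 7)/12.
Get s_k = R·t_k = k*(-k - 7)/(2*(k**2 + 7*k + 6)) with R(k) = B(k−1)f(k)/C(k) = k*(k + 2)*(k + 7)**2/(12*(k + 4)).
Δs = 6*(-k - 4)/(k**4 + 16*k**3 + 83*k**2 + 152*k + 84), as required.
Σ_(k=0)^n t_k = s_(n+1) − s_(0) = ((-n**2 - 9*n - 8)/(2*(n**2 + 9*n + 14))) − (0), i.e. (-n**2 - 9*n - 8)/(2*(n**2 + 9*n + 14)).

S(n) = (-n**2 - 9*n - 8)/(2*(n**2 + 9*n + 14))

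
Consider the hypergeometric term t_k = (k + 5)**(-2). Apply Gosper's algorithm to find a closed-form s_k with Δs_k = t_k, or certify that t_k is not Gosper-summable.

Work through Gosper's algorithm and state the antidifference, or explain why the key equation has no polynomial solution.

none — t_k is not Gosper-summable

Step 1: r(k) = (k + 5)**2/(k + 6)**2.
A = k**2 + 10*k + 25, B = k**2 + 12*k + 36, C = 1.
f must satisfy (k**2 + 10*k + 25)·f(k+1) − (k**2 + 10*k + 25)·f(k) = 1.
Bound: deg f ≤ 0.
Write f(k) = c0. Then LHS − RHS = -1, requiring -1 = 0: contradictory. No certificate.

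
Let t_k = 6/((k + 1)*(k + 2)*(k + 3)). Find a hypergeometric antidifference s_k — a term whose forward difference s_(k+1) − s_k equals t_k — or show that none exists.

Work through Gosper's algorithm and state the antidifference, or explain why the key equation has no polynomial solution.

Step 1: r(k) = (k + 1)/(k + 4).
Take A(k)=k + 1, B(k)=k + 4, C(k)=1.
Set up (k + 1)·f(k+1) − (k + 3)·f(k) − (1) = 0.
d = 2 from the (1,1,0) case.
Solving with deg f ≤ 2: f(k) = k*(k + 3)/4.
So s_k = (B(k−1)f/C)·t_k = (k*(k + 3)**2/4)·t_k = 3*k*(k + 3)/(2*(k + 1)*(k + 2)).
s_(k+1) − s_k = 6/(k**3 + 6*k**2 + 11*k + 6) = t_k.

s_k = 3*k*(k + 3)/(2*(k + 1)*(k + 2))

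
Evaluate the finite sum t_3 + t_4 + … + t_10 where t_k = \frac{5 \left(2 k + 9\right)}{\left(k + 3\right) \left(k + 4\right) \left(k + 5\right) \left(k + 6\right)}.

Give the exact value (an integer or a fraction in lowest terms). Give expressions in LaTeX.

Σ = 55/672

Compute t_(k+1)/t_k: get (k + 3)*(2*k + 11)/((k + 7)*(2*k + 9)).
So A=k + 3 and B=k + 7, with C=k + 9/2.
Need (k + 3)·f(k+1) − (k + 6)·f(k) = k + 9/2.
d = 3 from the (1,1,1) case.
Solving with deg f ≤ 3: f(k) = k*(k + 4)*(k + 8)/30.
Certificate R = B(k−1)f/C = k*(k + 4)*(k + 6)*(k + 8)/(15*(2*k + 9)) gives s_k = k*(k + 8)/(3*(k**2 + 8*k + 15)).
Verify: 5*(2*k + 9)/(k**4 + 18*k**3 + 119*k**2 + 342*k + 360) matches t_k.
Sum = s_(11) − s_(3); s_(11) = 209/672, s_(3) = 11/48 ⇒ 55/672.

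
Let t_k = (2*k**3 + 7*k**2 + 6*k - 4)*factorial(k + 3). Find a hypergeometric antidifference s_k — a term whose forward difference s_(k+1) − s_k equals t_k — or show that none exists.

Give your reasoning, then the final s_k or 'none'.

s_k = k*(2*k - 3)*factorial(k + 3)

Step 1: r(k) = (2*k**4 + 21*k**3 + 78*k**2 + 115*k + 44)/(2*k**3 + 7*k**2 + 6*k - 4).
A = k + 4, B = 1, C = k**3 + 7*k**2/2 + 3*k - 2.
Key eq: (k + 4)·f(k+1) = (1)·f(k) + (k**3 + 7*k**2/2 + 3*k - 2).
deg f ≤ 2 (via 1,0,3).
Match coefficients ⇒ f(k) = k*(2*k - 3)/2.
R(k) = B(k−1)·f(k)/C(k) = k*(2*k - 3)/(2*k**3 + 7*k**2 + 6*k - 4); s_k = R·t_k = k*(2*k - 3)*factorial(k + 3).
Verify: (2*k**3 + 7*k**2 + 6*k - 4)*factorial(k + 3) matches t_k.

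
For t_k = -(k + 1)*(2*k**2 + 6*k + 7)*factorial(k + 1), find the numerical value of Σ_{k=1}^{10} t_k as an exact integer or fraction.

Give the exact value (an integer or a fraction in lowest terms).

Σ = -125977420794

The ratio is (k + 2)**2*(6*k + 2*(k + 1)**2 + 13)/((k + 1)*(2*k**2 + 6*k + 7)).
So A=k + 2 and B=1, with C=k**3 + 4*k**2 + 13*k/2 + 7/2.
Set up (k + 2)·f(k+1) − (1)·f(k) − (k**3 + 4*k**2 + 13*k/2 + 7/2) = 0.
Bound: deg f ≤ 2.
A polynomial solution: f(k) = (2*k**2 + 2*k - 1)/2.
So s_k = (B(k−1)f/C)·t_k = ((2*k**2 + 2*k - 1)/((k + 1)*(2*k**2 + 6*k + 7)))·t_k = -(2*k**2 + 2*k - 1)*factorial(k + 1).
Δs = -(k + 1)*(2*k**2 + 6*k + 7)*factorial(k + 1), as required.
Telescoping: Σ = s_(11) − s_(1) = -125977420800 − (-6) = -125977420794.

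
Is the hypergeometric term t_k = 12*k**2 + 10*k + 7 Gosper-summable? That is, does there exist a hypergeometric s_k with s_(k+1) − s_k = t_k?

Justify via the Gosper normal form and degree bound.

Yes. s_k = k*(4*k**2 - k + 4).

Compute t_(k+1)/t_k: get (12*k**2 + 34*k + 29)/(12*k**2 + 10*k + 7).
Normal form (A,B,C) = (1, 1, k**2 + 5*k/6 + 7/12).
Need (1)·f(k+1) − (1)·f(k) = k**2 + 5*k/6 + 7/12.
Bound: deg f ≤ 3.
Solve for f: f(k) = k*(4*k**2 - k + 4)/12 (degree 3 ≤ 3).
R(k) = B(k−1)·f(k)/C(k) = k*(4*k**2 - k + 4)/(12*k**2 + 10*k + 7); s_k = R·t_k = k*(4*k**2 - k + 4).
Check: Δs_k = 12*k**2 + 10*k + 7. ✓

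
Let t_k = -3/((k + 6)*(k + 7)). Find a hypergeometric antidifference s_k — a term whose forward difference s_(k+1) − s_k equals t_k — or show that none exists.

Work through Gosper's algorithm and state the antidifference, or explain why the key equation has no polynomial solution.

r(k) = (k + 6)/(k + 8) after simplifying.
Gosper form: A/B · C(k+1)/C(k) with A=k + 6, B=k + 8, C=1.
Solve (k + 6)·f(k+1) − (k + 7)·f(k) = 1.
Degrees (1,1,0) ⇒ d ≤ 1.
Match coefficients ⇒ f(k) = k/6.
Then R = B(k−1)f/C = k*(k + 7)/6, so s_k = R(k)·t_k = -k/(2*k + 12).
Check: Δs_k = -3/(k**2 + 13*k + 42). ✓

s_k = -k/(2*k + 12)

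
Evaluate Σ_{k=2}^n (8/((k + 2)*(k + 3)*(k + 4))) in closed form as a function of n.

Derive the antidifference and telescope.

S(n) = (n**2 + 7*n - 8)/(5*(n**2 + 7*n + 12))

Compute t_(k+1)/t_k: get (k + 2)/(k + 5).
Gosper form: A/B · C(k+1)/C(k) with A=k + 2, B=k + 5, C=1.
Solve (k + 2)·f(k+1) − (k + 4)·f(k) = 1.
From deg A=1, deg B=1, deg C=0: d=2.
Match coefficients ⇒ f(k) = k*(k + 5)/12.
Then R = B(k−1)f/C = k*(k + 4)*(k + 5)/12, so s_k = R(k)·t_k = 2*k*(k + 5)/(3*(k + 2)*(k + 3)).
Check: Δs_k = 8/(k**3 + 9*k**2 + 26*k + 24). ✓
Telescope: S(n) = s_(n+1) − s_(2) = 2*(n**2 + 7*n + 6)/(3*(n**2 + 7*n + 12)) − (7/15) = (n**2 + 7*n - 8)/(5*(n**2 + 7*n + 12)).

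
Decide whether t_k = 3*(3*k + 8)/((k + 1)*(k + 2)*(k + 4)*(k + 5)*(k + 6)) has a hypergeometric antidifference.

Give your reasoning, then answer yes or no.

Yes. s_k = 3*k*(k**2 + 10*k + 29)/(20*(k**3 + 10*k**2 + 29*k + 20)).

Ratio r(k) = (k + 1)*(k + 4)*(3*k + 11)/((k + 3)*(k + 7)*(3*k + 8)).
Gosper form: A/B · C(k+1)/C(k) with A=k + 1, B=k + 7, C=k**2 + 17*k/3 + 8.
Key eq: (k + 1)·f(k+1) = (k + 6)·f(k) + (k**2 + 17*k/3 + 8).
deg f ≤ 5 (via 1,1,2).
Coefficient equations give f(k) = k*(k + 2)*(k + 3)*(k**2 + 10*k + 29)/60.
Then R = B(k−1)f/C = k*(k + 2)*(k + 6)*(k**2 + 10*k + 29)/(20*(3*k + 8)), so s_k = R(k)·t_k = 3*k*(k**2 + 10*k + 29)/(20*(k**3 + 10*k**2 + 29*k + 20)).
Δs = 3*(3*k + 8)/(k**5 + 18*k**4 + 121*k**3 + 372*k**2 + 508*k + 240), as required.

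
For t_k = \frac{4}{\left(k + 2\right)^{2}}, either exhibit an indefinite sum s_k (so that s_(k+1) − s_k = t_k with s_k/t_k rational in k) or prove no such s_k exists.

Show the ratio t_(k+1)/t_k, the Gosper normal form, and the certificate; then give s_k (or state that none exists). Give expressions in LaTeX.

none — t_k is not Gosper-summable

t_(k+1)/t_k = (k + 2)**2/(k + 3)**2.
Normal form (A,B,C) = (k**2 + 4*k + 4, k**2 + 6*k + 9, 1).
Set up (k**2 + 4*k + 4)·f(k+1) − (k**2 + 4*k + 4)·f(k) − (1) = 0.
From deg A=2, deg B=2, deg C=0: d=0.
f = c0 ⇒ A·f(k+1) − B(k−1)·f(k) − C = -1. The system {-1 = 0} is inconsistent; no antidifference.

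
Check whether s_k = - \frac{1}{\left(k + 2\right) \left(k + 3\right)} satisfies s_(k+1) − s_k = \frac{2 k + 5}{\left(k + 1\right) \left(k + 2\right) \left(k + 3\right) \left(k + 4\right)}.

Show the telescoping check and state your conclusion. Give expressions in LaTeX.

Invalid: residual - \frac{3}{k^{4} + 10 k^{3} + 35 k^{2} + 50 k + 24} ≠ 0.

s_(k+1) = -1/((k + 3)*(k + 4))
s_(k+1) − s_k = 2/(k**3 + 9*k**2 + 26*k + 24)
(s_(k+1) − s_k) − t_k = -3/(k**4 + 10*k**3 + 35*k**2 + 50*k + 24)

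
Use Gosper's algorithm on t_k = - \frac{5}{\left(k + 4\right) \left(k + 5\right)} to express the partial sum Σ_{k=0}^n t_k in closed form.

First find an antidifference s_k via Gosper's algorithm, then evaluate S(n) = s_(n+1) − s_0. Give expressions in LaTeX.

Compute t_(k+1)/t_k: get (k + 4)/(k + 6).
Factor: A=k + 4; B=k + 6; C=1.
Key eq: (k + 4)·f(k+1) = (k + 5)·f(k) + (1).
Degrees (1,1,0) ⇒ d ≤ 1.
Coefficient equations give f(k) = k/4.
Get s_k = R·t_k = -5*k/(4*k + 16) with R(k) = B(k−1)f(k)/C(k) = k*(k + 5)/4.
Verify: -5/(k**2 + 9*k + 20) matches t_k.
s_(n+1) = 5*(-n - 1)/(4*(n + 5)) and s_(0) = 0, so S(n) = 5*(-n - 1)/(4*(n + 5)).

S(n) = \frac{5 \left(- n - 1\right)}{4 \left(n + 5\right)}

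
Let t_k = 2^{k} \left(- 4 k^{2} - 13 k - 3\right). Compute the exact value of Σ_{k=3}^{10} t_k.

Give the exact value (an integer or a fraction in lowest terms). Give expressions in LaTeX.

Σ = -925472

Step 1: r(k) = 2*(4*k**2 + 21*k + 20)/(4*k**2 + 13*k + 3).
Gosper form: A/B · C(k+1)/C(k) with A=2, B=1, C=k**2 + 13*k/4 + 3/4.
f must satisfy (2)·f(k+1) − (1)·f(k) = k**2 + 13*k/4 + 3/4.
Bound: deg f ≤ 2.
Match coefficients ⇒ f(k) = (4*k**2 - 3*k + 1)/4.
Certificate R = B(k−1)f/C = (4*k**2 - 3*k + 1)/((k + 3)*(4*k + 1)) gives s_k = 2**k*(-4*k**2 + 3*k - 1).
Verify: 2**k*(-4*k**2 - 13*k - 3) matches t_k.
Sum = s_(11) − s_(3); s_(11) = -925696, s_(3) = -224 ⇒ -925472.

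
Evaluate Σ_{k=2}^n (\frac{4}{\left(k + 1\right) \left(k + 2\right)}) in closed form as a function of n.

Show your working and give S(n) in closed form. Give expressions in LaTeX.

Compute t_(k+1)/t_k: get (k + 1)/(k + 3).
Normal form (A,B,C) = (k + 1, k + 3, 1).
Need (k + 1)·f(k+1) − (k + 2)·f(k) = 1.
Degrees (1,1,0) ⇒ d ≤ 1.
Solving with deg f ≤ 1: f(k) = k.
Then R = B(k−1)f/C = k*(k + 2), so s_k = R(k)·t_k = 4*k/(k + 1).
Verify: 4/(k**2 + 3*k + 2) matches t_k.
Σ_(k=2)^n t_k = s_(n+1) − s_(2) = (4*(n + 1)/(n + 2)) − (8/3), i.e. 4*(n - 1)/(3*(n + 2)).

S(n) = \frac{4 \left(n - 1\right)}{3 \left(n + 2\right)}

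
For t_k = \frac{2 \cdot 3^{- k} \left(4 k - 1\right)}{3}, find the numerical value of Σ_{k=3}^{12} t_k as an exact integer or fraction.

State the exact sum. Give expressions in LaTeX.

Compute t_(k+1)/t_k: get (4*k + 3)/(3*(4*k - 1)).
Factor: A=1/3; B=1; C=k - 1/4.
Solve (1/3)·f(k+1) − (1)·f(k) = k - 1/4.
deg f ≤ 1 (via 0,0,1).
A polynomial solution: f(k) = -3*(4*k + 1)/8.
Get s_k = R·t_k = (-4*k - 1)/3**k with R(k) = B(k−1)f(k)/C(k) = -3*(4*k + 1)/(2*(4*k - 1)).
Δs = 2*(4*k - 1)/(3*3**k), as required.
Telescoping: Σ = s_(13) − s_(3) = -53/1594323 − (-13/27) = 767584/1594323.

Σ = 767584/1594323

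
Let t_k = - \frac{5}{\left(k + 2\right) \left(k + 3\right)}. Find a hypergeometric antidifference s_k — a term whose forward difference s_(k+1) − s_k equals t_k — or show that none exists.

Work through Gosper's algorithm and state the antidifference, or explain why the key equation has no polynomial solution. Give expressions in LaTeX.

s_k = - \frac{5 k}{2 k + 4}

Step 1: r(k) = (k + 2)/(k + 4).
So A=k + 2 and B=k + 4, with C=1.
Set up (k + 2)·f(k+1) − (k + 3)·f(k) − (1) = 0.
deg f ≤ 1 (via 1,1,0).
A polynomial solution: f(k) = k/2.
Then R = B(k−1)f/C = k*(k + 3)/2, so s_k = R(k)·t_k = -5*k/(2*k + 4).
s_(k+1) − s_k = -5/(k**2 + 5*k + 6) = t_k.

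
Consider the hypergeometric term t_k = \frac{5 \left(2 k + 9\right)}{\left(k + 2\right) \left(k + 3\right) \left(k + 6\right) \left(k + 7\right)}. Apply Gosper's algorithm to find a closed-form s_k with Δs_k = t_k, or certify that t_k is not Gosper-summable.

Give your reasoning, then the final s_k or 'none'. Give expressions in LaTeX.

Step 1: r(k) = (k + 2)*(k + 6)*(2*k + 11)/((k + 4)*(k + 8)*(2*k + 9)).
Take A(k)=k + 2, B(k)=k + 8, C(k)=k**3 + 27*k**2/2 + 121*k/2 + 90.
Set up (k + 2)·f(k+1) − (k + 7)·f(k) − (k**3 + 27*k**2/2 + 121*k/2 + 90) = 0.
Degrees (1,1,3) ⇒ d ≤ 5.
Match coefficients ⇒ f(k) = k*(k + 3)*(k + 4)*(k + 5)*(k + 8)/24.
So s_k = (B(k−1)f/C)·t_k = (k*(k + 3)*(k + 7)*(k + 8)/(12*(2*k + 9)))·t_k = 5*k*(k + 8)/(12*(k**2 + 8*k + 12)).
Verify: 5*(2*k + 9)/(k**4 + 18*k**3 + 113*k**2 + 288*k + 252) matches t_k.

s_k = \frac{5 k \left(k + 8\right)}{12 \left(k^{2} + 8 k + 12\right)}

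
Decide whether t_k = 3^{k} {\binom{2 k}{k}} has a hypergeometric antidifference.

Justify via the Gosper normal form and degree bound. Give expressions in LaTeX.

No — key equation has no polynomial f.

Ratio r(k) = 6*(2*k + 1)/(k + 1).
Normal form (A,B,C) = (12*k + 6, k + 1, 1).
f must satisfy (12*k + 6)·f(k+1) − (k)·f(k) = 1.
deg f ≤ -1 (via 1,1,0).
Bound -1 < 0, so the key equation has no polynomial solution.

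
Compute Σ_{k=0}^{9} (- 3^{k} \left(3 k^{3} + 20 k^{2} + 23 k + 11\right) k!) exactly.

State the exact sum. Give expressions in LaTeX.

Σ = -29570227545602

Ratio r(k) = 3*(3*k**4 + 32*k**3 + 101*k**2 + 129*k + 57)/(3*k**3 + 20*k**2 + 23*k + 11).
Take A(k)=3*k + 3, B(k)=1, C(k)=k**3 + 20*k**2/3 + 23*k/3 + 11/3.
f must satisfy (3*k + 3)·f(k+1) − (1)·f(k) = k**3 + 20*k**2/3 + 23*k/3 + 11/3.
deg f ≤ 2 (via 1,0,3).
Match coefficients ⇒ f(k) = (k**2 + 4*k - 2)/3.
Certificate R = B(k−1)f/C = (k**2 + 4*k - 2)/(3*k**3 + 20*k**2 + 23*k + 11) gives s_k = -3**k*(k**2 + 4*k - 2)*factorial(k).
Verify: -3**k*(3*k**3 + 20*k**2 + 23*k + 11)*factorial(k) matches t_k.
Telescoping: Σ = s_(10) − s_(0) = -29570227545600 − (2) = -29570227545602.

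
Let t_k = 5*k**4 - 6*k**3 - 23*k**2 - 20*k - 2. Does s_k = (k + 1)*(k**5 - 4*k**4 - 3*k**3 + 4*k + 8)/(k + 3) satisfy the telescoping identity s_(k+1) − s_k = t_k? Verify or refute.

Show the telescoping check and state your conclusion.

s_(k+1) = (k + 2)*(4*k + (k + 1)**5 - 4*(k + 1)**4 - 3*(k + 1)**3 + 12)/(k + 4)
s_(k+1) − s_k = (5*k**6 + 21*k**5 - 31*k**4 - 177*k**3 - 240*k**2 - 122*k + 4)/(k**2 + 7*k + 12)
(s_(k+1) − s_k) − t_k = 2*(-4*k**5 - 13*k**4 + 38*k**3 + 89*k**2 + 66*k + 14)/(k**2 + 7*k + 12)

Invalid: residual 2*(-4*k**5 - 13*k**4 + 38*k**3 + 89*k**2 + 66*k + 14)/(k**2 + 7*k + 12) ≠ 0.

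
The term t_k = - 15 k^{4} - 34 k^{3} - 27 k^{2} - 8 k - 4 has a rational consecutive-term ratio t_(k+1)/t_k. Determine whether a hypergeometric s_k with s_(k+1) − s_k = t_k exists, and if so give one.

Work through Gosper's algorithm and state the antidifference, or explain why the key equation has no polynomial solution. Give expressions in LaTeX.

s_k = k \left(- 3 k^{4} - k^{3} + 3 k^{2} + k - 4\right)

r(k) = (15*k**4 + 94*k**3 + 219*k**2 + 224*k + 88)/(15*k**4 + 34*k**3 + 27*k**2 + 8*k + 4) after simplifying.
Factor: A=1; B=1; C=k**4 + 34*k**3/15 + 9*k**2/5 + 8*k/15 + 4/15.
Need (1)·f(k+1) − (1)·f(k) = k**4 + 34*k**3/15 + 9*k**2/5 + 8*k/15 + 4/15.
Bound: deg f ≤ 5.
Match coefficients ⇒ f(k) = k*(3*k**4 + k**3 - 3*k**2 - k + 4)/15.
Certificate R = B(k−1)f/C = k*(3*k**4 + k**3 - 3*k**2 - k + 4)/(15*k**4 + 34*k**3 + 27*k**2 + 8*k + 4) gives s_k = k*(-3*k**4 - k**3 + 3*k**2 + k - 4).
Check: Δs_k = -15*k**4 - 34*k**3 - 27*k**2 - 8*k - 4. ✓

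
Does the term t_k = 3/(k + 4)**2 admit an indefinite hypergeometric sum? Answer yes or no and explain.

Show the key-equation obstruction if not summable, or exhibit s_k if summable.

Compute t_(k+1)/t_k: get (k + 4)**2/(k + 5)**2.
Gosper form: A/B · C(k+1)/C(k) with A=k**2 + 8*k + 16, B=k**2 + 10*k + 25, C=1.
Key eq: (k**2 + 8*k + 16)·f(k+1) = (k**2 + 8*k + 16)·f(k) + (1).
Degrees (2,2,0) ⇒ d ≤ 0.
Generic f = c0 gives residual -1; -1 = 0 cannot hold, so t_k is not Gosper-summable.

No — the linear system for f has no solution.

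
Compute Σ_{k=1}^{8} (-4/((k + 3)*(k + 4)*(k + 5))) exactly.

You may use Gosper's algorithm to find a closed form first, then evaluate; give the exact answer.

The ratio is (k + 3)/(k + 6).
Take A(k)=k + 3, B(k)=k + 6, C(k)=1.
Key eq: (k + 3)·f(k+1) = (k + 5)·f(k) + (1).
Bound: deg f ≤ 2.
Coefficient equations give f(k) = k*(k + 7)/24.
Then R = B(k−1)f/C = k*(k + 5)*(k + 7)/24, so s_k = R(k)·t_k = k*(-k - 7)/(6*(k + 3)*(k + 4)).
Check: Δs_k = -4/(k**3 + 12*k**2 + 47*k + 60). ✓
Σ_(k=1)^(8) t_k = s_(9) − s_(1) = -2/13 − (-1/15) = -17/195.

Σ = -17/195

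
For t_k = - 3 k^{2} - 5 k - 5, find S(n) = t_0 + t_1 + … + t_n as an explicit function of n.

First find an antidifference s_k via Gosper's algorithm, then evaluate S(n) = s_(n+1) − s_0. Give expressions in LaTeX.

r(k) = (3*k**2 + 11*k + 13)/(3*k**2 + 5*k + 5) after simplifying.
Normal form (A,B,C) = (1, 1, k**2 + 5*k/3 + 5/3).
Need (1)·f(k+1) − (1)·f(k) = k**2 + 5*k/3 + 5/3.
From deg A=0, deg B=0, deg C=2: d=3.
Match coefficients ⇒ f(k) = k*(k**2 + k + 3)/3.
R(k) = B(k−1)·f(k)/C(k) = k*(k**2 + k + 3)/(3*k**2 + 5*k + 5); s_k = R·t_k = k*(-k**2 - k - 3).
Check: Δs_k = -3*k**2 - 5*k - 5. ✓
s_(n+1) = -n**3 - 4*n**2 - 8*n - 5 and s_(0) = 0, so S(n) = -n**3 - 4*n**2 - 8*n - 5.

S(n) = - n^{3} - 4 n^{2} - 8 n - 5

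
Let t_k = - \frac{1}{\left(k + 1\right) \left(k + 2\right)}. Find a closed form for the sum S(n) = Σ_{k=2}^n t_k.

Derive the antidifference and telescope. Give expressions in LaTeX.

S(n) = \frac{1 - n}{3 \left(n + 2\right)}

Ratio r(k) = (k + 1)/(k + 3).
A = k + 1, B = k + 3, C = 1.
Need (k + 1)·f(k+1) − (k + 2)·f(k) = 1.
d = 1 from the (1,1,0) case.
Coefficient equations give f(k) = k.
Then R = B(k−1)f/C = k*(k + 2), so s_k = R(k)·t_k = -k/(k + 1).
Verify: -1/(k**2 + 3*k + 2) matches t_k.
s_(n+1) = (-n - 1)/(n + 2) and s_(2) = -2/3, so S(n) = (1 - n)/(3*(n + 2)).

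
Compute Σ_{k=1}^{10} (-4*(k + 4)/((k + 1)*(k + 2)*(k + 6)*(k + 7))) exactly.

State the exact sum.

t_(k+1)/t_k = (k + 1)*(k + 5)*(k + 6)/((k + 3)*(k + 4)*(k + 8)).
Gosper form: A/B · C(k+1)/C(k) with A=k + 1, B=k + 8, C=k**4 + 16*k**3 + 95*k**2 + 248*k + 240.
Key eq: (k + 1)·f(k+1) = (k + 7)·f(k) + (k**4 + 16*k**3 + 95*k**2 + 248*k + 240).
From deg A=1, deg B=1, deg C=4: d=6.
Match coefficients ⇒ f(k) = k*(k + 2)*(k + 3)*(k + 4)*(k + 5)*(k + 7)/12.
Then R = B(k−1)f/C = k*(k + 2)*(k + 7)**2/(12*(k + 4)), so s_k = R(k)·t_k = k*(-k - 7)/(3*(k**2 + 7*k + 6)).
Check: Δs_k = 4*(-k - 4)/(k**4 + 16*k**3 + 83*k**2 + 152*k + 84). ✓
Sum = s_(11) − s_(1); s_(11) = -11/34, s_(1) = -4/21 ⇒ -95/714.

Σ = -95/714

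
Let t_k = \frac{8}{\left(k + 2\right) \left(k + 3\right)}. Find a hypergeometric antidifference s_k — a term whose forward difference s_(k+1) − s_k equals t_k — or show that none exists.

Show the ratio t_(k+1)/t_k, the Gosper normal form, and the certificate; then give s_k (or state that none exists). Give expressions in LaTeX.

s_k = \frac{4 k}{k + 2}

t_(k+1)/t_k = (k + 2)/(k + 4).
Take A(k)=k + 2, B(k)=k + 4, C(k)=1.
Set up (k + 2)·f(k+1) − (k + 3)·f(k) − (1) = 0.
Degrees (1,1,0) ⇒ d ≤ 1.
Coefficient equations give f(k) = k/2.
Certificate R = B(k−1)f/C = k*(k + 3)/2 gives s_k = 4*k/(k + 2).
s_(k+1) − s_k = 8/(k**2 + 5*k + 6) = t_k.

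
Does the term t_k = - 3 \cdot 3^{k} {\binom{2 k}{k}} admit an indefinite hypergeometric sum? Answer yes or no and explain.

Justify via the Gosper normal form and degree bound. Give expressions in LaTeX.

No — t_k has no hypergeometric antidifference.

The ratio is 6*(2*k + 1)/(k + 1).
So A=12*k + 6 and B=k + 1, with C=1.
f must satisfy (12*k + 6)·f(k+1) − (k)·f(k) = 1.
From deg A=1, deg B=1, deg C=0: d=-1.
d = -1 < 0 ⇒ no nonzero polynomial f; not summable.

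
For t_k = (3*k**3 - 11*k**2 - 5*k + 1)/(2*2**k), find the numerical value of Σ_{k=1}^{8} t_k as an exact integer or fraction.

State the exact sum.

The ratio is (3*k**3 - 2*k**2 - 18*k - 12)/(2*(3*k**3 - 11*k**2 - 5*k + 1)).
Gosper form: A/B · C(k+1)/C(k) with A=1/2, B=1, C=k**3 - 11*k**2/3 - 5*k/3 + 1/3.
Key eq: (1/2)·f(k+1) = (1)·f(k) + (k**3 - 11*k**2/3 - 5*k/3 + 1/3).
From deg A=0, deg B=0, deg C=3: d=3.
Coefficient equations give f(k) = -2*(3*k**3 - 2*k**2 + 2)/3.
Get s_k = R·t_k = (-3*k**3 + 2*k**2 - 2)/2**k with R(k) = B(k−1)f(k)/C(k) = -2*(3*k**3 - 2*k**2 + 2)/(3*k**3 - 11*k**2 - 5*k + 1).
s_(k+1) − s_k = (3*k**3 - 11*k**2 - 5*k + 1)/(2*2**k) = t_k.
Telescoping: Σ = s_(9) − s_(1) = -2027/512 − (-3/2) = -1259/512.

Σ = -1259/512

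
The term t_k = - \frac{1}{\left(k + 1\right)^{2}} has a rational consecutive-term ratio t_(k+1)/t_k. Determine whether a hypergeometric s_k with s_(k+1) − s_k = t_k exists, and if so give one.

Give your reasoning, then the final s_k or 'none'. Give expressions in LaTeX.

The ratio is (k + 1)**2/(k + 2)**2.
A = k**2 + 2*k + 1, B = k**2 + 4*k + 4, C = 1.
Solve (k**2 + 2*k + 1)·f(k+1) − (k**2 + 2*k + 1)·f(k) = 1.
Bound: deg f ≤ 0.
Put f(k) = c0: A·f(k+1) − B(k−1)·f(k) − C = -1; need -1 = 0 — inconsistent ⇒ no f, not summable.

none — t_k is not Gosper-summable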